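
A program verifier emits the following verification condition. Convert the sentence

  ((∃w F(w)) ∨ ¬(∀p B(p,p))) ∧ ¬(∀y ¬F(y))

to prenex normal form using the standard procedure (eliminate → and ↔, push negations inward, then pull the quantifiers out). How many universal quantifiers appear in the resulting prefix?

Push ¬ through the quantifiers and connectives to reach negation normal form:
  ((∃w F(w)) ∨ (∃p ¬B(p,p))) ∧ (∃y F(y))
All bound variables are already distinct, so no renaming is needed.
Pull the quantifiers to the front (each side's bound variable is not free in the other side):
  ∃w ∃p ∃y ((F(w) ∨ ¬B(p,p)) ∧ F(y))
The prefix is ∃w ∃p ∃y: 0 universal, 3 existential.

0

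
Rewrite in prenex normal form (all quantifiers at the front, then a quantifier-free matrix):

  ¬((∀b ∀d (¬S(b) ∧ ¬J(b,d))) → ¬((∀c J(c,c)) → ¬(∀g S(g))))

∀b ∀d ∃c ∃g (¬S(b) ∧ ¬J(b,d) ∧ (¬J(c,c) ∨ ¬S(g)))

Rewrite implications/biconditionals: A → B as ¬A ∨ B.
  ¬(¬(∀b ∀d (¬S(b) ∧ ¬J(b,d))) ∨ ¬(¬(∀c J(c,c)) ∨ ¬(∀g S(g))))
Drive negations inward (¬∀x A ≡ ∃x ¬A, ¬∃x A ≡ ∀x ¬A, De Morgan for ∧/∨):
  (∀b ∀d (¬S(b) ∧ ¬J(b,d))) ∧ ((∃c ¬J(c,c)) ∨ (∃g ¬S(g)))
All bound variables are already distinct, so no renaming is needed.
Pull the quantifiers to the front (each side's bound variable is not free in the other side):
  ∀b ∀d ∃c ∃g (¬S(b) ∧ ¬J(b,d) ∧ (¬J(c,c) ∨ ¬S(g)))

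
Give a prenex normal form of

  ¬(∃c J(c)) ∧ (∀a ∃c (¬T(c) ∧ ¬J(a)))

Move each ¬ inward, flipping quantifiers it crosses:
  (∀c ¬J(c)) ∧ (∀a ∃c (¬T(c) ∧ ¬J(a)))
Standardize variables apart so no two quantifiers bind the same name: c↦y1.
  (∀c ¬J(c)) ∧ (∀a ∃y1 (¬T(y1) ∧ ¬J(a)))
Finally move all quantifiers to the prefix:
  ∀c ∀a ∃y1 (¬J(c) ∧ ¬T(y1) ∧ ¬J(a))

∀c ∀a ∃y1 (¬J(c) ∧ ¬T(y1) ∧ ¬J(a))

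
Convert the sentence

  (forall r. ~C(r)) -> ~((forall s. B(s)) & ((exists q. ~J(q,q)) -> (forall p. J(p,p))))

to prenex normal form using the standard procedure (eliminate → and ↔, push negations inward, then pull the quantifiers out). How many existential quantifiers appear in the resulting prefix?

4

First replace A → B with ¬A ∨ B.
  ~(forall r. ~C(r)) | ~((forall s. B(s)) & (~(exists q. ~J(q,q)) | (forall p. J(p,p))))
Drive negations inward (¬∀x A ≡ ∃x ¬A, ¬∃x A ≡ ∀x ¬A, De Morgan for ∧/∨):
  (exists r. C(r)) | (exists s. ~B(s)) | (exists q. ~J(q,q)) & (exists p. ~J(p,p))
All bound variables are already distinct, so no renaming is needed.
Finally move all quantifiers to the prefix:
  exists r. exists s. exists q. exists p. (C(r) | ~B(s) | ~J(q,q) & ~J(p,p))
The prefix is exists r exists s exists q exists p: 0 universal, 4 existential.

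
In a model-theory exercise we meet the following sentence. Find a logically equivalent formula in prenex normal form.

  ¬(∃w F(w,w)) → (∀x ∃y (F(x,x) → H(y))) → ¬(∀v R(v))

Rewrite implications/biconditionals: A → B as ¬A ∨ B.
  ¬¬(∃w F(w,w)) ∨ ¬(∀x ∃y (¬F(x,x) ∨ H(y))) ∨ ¬(∀v R(v))
Drive negations inward (¬∀x A ≡ ∃x ¬A, ¬∃x A ≡ ∀x ¬A, De Morgan for ∧/∨):
  (∃w F(w,w)) ∨ (∃x ∀y (F(x,x) ∧ ¬H(y))) ∨ (∃v ¬R(v))
Finally move all quantifiers to the prefix:
  ∃w ∃x ∀y ∃v (F(w,w) ∨ F(x,x) ∧ ¬H(y) ∨ ¬R(v))

∃w ∃x ∀y ∃v (F(w,w) ∨ F(x,x) ∧ ¬H(y) ∨ ¬R(v))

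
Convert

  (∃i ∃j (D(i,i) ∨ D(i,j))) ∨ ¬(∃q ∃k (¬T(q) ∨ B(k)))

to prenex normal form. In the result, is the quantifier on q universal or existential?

universal

Push ¬ through the quantifiers and connectives to reach negation normal form:
  (∃i ∃j (D(i,i) ∨ D(i,j))) ∨ (∀q ∀k (T(q) ∧ ¬B(k)))
All bound variables are already distinct, so no renaming is needed.
Pull the quantifiers to the front (each side's bound variable is not free in the other side):
  ∃i ∃j ∀q ∀k (D(i,i) ∨ D(i,j) ∨ T(q) ∧ ¬B(k))
The quantifier ∃q sits under an odd number of negations, so it flips to ∀q.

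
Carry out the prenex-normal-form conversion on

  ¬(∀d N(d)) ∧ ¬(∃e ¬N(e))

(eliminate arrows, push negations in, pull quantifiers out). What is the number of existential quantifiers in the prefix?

Drive negations inward (¬∀x A ≡ ∃x ¬A, ¬∃x A ≡ ∀x ¬A, De Morgan for ∧/∨):
  (∃d ¬N(d)) ∧ (∀e N(e))
Pull the quantifiers to the front (each side's bound variable is not free in the other side):
  ∃d ∀e (¬N(d) ∧ N(e))
The prefix is ∃d ∀e: 1 universal, 1 existential.

1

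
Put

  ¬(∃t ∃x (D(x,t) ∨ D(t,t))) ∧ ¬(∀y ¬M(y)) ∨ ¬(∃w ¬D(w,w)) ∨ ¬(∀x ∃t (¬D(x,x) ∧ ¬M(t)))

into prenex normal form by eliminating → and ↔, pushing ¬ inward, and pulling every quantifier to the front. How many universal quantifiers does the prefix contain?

Push ¬ through the quantifiers and connectives to reach negation normal form:
  (∀t ∀x (¬D(x,t) ∧ ¬D(t,t))) ∧ (∃y M(y)) ∨ (∀w D(w,w)) ∨ (∃x ∀t (D(x,x) ∨ M(t)))
Rename bound variables to avoid capture: x↦c, t↦w1.
  (∀t ∀x (¬D(x,t) ∧ ¬D(t,t))) ∧ (∃y M(y)) ∨ (∀w D(w,w)) ∨ (∃c ∀w1 (D(c,c) ∨ M(w1)))
Finally move all quantifiers to the prefix:
  ∀t ∀x ∃y ∀w ∃c ∀w1 (¬D(x,t) ∧ ¬D(t,t) ∧ M(y) ∨ D(w,w) ∨ D(c,c) ∨ M(w1))
The prefix is ∀t ∀x ∃y ∀w ∃c ∀w1: 4 universal, 2 existential.

4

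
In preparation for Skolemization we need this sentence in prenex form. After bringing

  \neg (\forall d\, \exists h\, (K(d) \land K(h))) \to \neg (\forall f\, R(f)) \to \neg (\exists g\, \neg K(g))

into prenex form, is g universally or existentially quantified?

Rewrite implications/biconditionals: A → B as ¬A ∨ B.
  \neg \neg (\forall d\, \exists h\, (K(d) \land K(h))) \lor \neg \neg (\forall f\, R(f)) \lor \neg (\exists g\, \neg K(g))
Drive negations inward (¬∀x A ≡ ∃x ¬A, ¬∃x A ≡ ∀x ¬A, De Morgan for ∧/∨):
  (\forall d\, \exists h\, (K(d) \land K(h))) \lor (\forall f\, R(f)) \lor (\forall g\, K(g))
Extract every quantifier outward, since the variables are now distinct and don't occur free across branches:
  \forall d\, \exists h\, \forall f\, \forall g\, (K(d) \land K(h) \lor R(f) \lor K(g))
The quantifier \exists g sits under an odd number of negations (counting the antecedent side of each →), so it flips to \forall g.

universal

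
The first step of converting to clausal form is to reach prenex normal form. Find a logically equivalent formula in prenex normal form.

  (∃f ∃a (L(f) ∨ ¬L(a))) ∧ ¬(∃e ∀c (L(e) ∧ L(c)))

∃f ∃a ∀e ∃c ((L(f) ∨ ¬L(a)) ∧ (¬L(e) ∨ ¬L(c)))

Move each ¬ inward, flipping quantifiers it crosses:
  (∃f ∃a (L(f) ∨ ¬L(a))) ∧ (∀e ∃c (¬L(e) ∨ ¬L(c)))
All bound variables are already distinct, so no renaming is needed.
Extract every quantifier outward, since the variables are now distinct and don't occur free across branches:
  ∃f ∃a ∀e ∃c ((L(f) ∨ ¬L(a)) ∧ (¬L(e) ∨ ¬L(c)))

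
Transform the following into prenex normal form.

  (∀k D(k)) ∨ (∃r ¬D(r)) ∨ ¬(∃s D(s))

Push ¬ through the quantifiers and connectives to reach negation normal form:
  (∀k D(k)) ∨ (∃r ¬D(r)) ∨ (∀s ¬D(s))
All bound variables are already distinct, so no renaming is needed.
Extract every quantifier outward, since the variables are now distinct and don't occur free across branches:
  ∀k ∃r ∀s (D(k) ∨ ¬D(r) ∨ ¬D(s))

∀k ∃r ∀s (D(k) ∨ ¬D(r) ∨ ¬D(s))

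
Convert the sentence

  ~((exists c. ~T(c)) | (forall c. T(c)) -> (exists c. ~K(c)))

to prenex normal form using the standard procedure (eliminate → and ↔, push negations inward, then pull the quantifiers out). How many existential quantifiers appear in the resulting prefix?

Rewrite implications/biconditionals: A → B as ¬A ∨ B.
  ~(~((exists c. ~T(c)) | (forall c. T(c))) | (exists c. ~K(c)))
Move each ¬ inward, flipping quantifiers it crosses:
  ((exists c. ~T(c)) | (forall c. T(c))) & (forall c. K(c))
Standardize variables apart so no two quantifiers bind the same name: c↦w1, c↦x.
  ((exists c. ~T(c)) | (forall w1. T(w1))) & (forall x. K(x))
Finally move all quantifiers to the prefix:
  exists c. forall w1. forall x. ((~T(c) | T(w1)) & K(x))
The prefix is exists c forall w1 forall x: 2 universal, 1 existential.

1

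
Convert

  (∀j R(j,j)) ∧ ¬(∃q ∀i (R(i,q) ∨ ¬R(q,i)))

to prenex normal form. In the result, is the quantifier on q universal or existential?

Move each ¬ inward, flipping quantifiers it crosses:
  (∀j R(j,j)) ∧ (∀q ∃i (¬R(i,q) ∧ R(q,i)))
Pull the quantifiers to the front (each side's bound variable is not free in the other side):
  ∀j ∀q ∃i (R(j,j) ∧ ¬R(i,q) ∧ R(q,i))
The quantifier ∃q sits under an odd number of negations, so it flips to ∀q.

universal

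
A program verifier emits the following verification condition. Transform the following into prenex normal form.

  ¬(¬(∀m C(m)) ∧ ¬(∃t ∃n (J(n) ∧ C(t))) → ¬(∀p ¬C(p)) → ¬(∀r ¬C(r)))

Rewrite implications/biconditionals: A → B as ¬A ∨ B.
  ¬(¬(¬(∀m C(m)) ∧ ¬(∃t ∃n (J(n) ∧ C(t)))) ∨ ¬¬(∀p ¬C(p)) ∨ ¬(∀r ¬C(r)))
Move each ¬ inward, flipping quantifiers it crosses:
  (∃m ¬C(m)) ∧ (∀t ∀n (¬J(n) ∨ ¬C(t))) ∧ (∃p C(p)) ∧ (∀r ¬C(r))
All bound variables are already distinct, so no renaming is needed.
Pull the quantifiers to the front (each side's bound variable is not free in the other side):
  ∃m ∀t ∀n ∃p ∀r (¬C(m) ∧ (¬J(n) ∨ ¬C(t)) ∧ C(p) ∧ ¬C(r))

∃m ∀t ∀n ∃p ∀r (¬C(m) ∧ (¬J(n) ∨ ¬C(t)) ∧ C(p) ∧ ¬C(r))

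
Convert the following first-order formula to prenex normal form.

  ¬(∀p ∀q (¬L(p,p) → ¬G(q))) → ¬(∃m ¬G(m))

∀p ∀q ∀m (L(p,p) ∨ ¬G(q) ∨ G(m))

Eliminate → and ↔ using ¬ and ∨.
  ¬¬(∀p ∀q (¬¬L(p,p) ∨ ¬G(q))) ∨ ¬(∃m ¬G(m))
Push ¬ through the quantifiers and connectives to reach negation normal form:
  (∀p ∀q (L(p,p) ∨ ¬G(q))) ∨ (∀m G(m))
All bound variables are already distinct, so no renaming is needed.
Pull the quantifiers to the front (each side's bound variable is not free in the other side):
  ∀p ∀q ∀m (L(p,p) ∨ ¬G(q) ∨ G(m))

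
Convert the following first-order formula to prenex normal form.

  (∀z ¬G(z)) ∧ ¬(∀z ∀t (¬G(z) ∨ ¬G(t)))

∀z ∃v1 ∃t (¬G(z) ∧ G(v1) ∧ G(t))

Move each ¬ inward, flipping quantifiers it crosses:
  (∀z ¬G(z)) ∧ (∃z ∃t (G(z) ∧ G(t)))
Rename bound variables to avoid capture: z↦v1.
  (∀z ¬G(z)) ∧ (∃v1 ∃t (G(v1) ∧ G(t)))
Pull the quantifiers to the front (each side's bound variable is not free in the other side):
  ∀z ∃v1 ∃t (¬G(z) ∧ G(v1) ∧ G(t))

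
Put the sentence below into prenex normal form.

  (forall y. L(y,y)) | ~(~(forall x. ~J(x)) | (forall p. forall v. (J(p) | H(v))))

forall y. forall x. exists p. exists v. (L(y,y) | ~J(x) & ~J(p) & ~H(v))

Push ¬ through the quantifiers and connectives to reach negation normal form:
  (forall y. L(y,y)) | (forall x. ~J(x)) & (exists p. exists v. (~J(p) & ~H(v)))
All bound variables are already distinct, so no renaming is needed.
Extract every quantifier outward, since the variables are now distinct and don't occur free across branches:
  forall y. forall x. exists p. exists v. (L(y,y) | ~J(x) & ~J(p) & ~H(v))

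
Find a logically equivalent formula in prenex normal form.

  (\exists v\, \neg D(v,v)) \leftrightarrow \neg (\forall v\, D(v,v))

Rewrite implications/biconditionals: A → B as ¬A ∨ B; A ↔ B as (¬A ∨ B) ∧ (¬B ∨ A).
  (\neg (\exists v\, \neg D(v,v)) \lor \neg (\forall v\, D(v,v))) \land (\neg \neg (\forall v\, D(v,v)) \lor (\exists v\, \neg D(v,v)))
Move each ¬ inward, flipping quantifiers it crosses:
  ((\forall v\, D(v,v)) \lor (\exists v\, \neg D(v,v))) \land ((\forall v\, D(v,v)) \lor (\exists v\, \neg D(v,v)))
Standardize variables apart so no two quantifiers bind the same name: v↦b, v↦x1, v↦y.
  ((\forall v\, D(v,v)) \lor (\exists b\, \neg D(b,b))) \land ((\forall x1\, D(x1,x1)) \lor (\exists y\, \neg D(y,y)))
Finally move all quantifiers to the prefix:
  \forall v\, \exists b\, \forall x1\, \exists y\, ((D(v,v) \lor \neg D(b,b)) \land (D(x1,x1) \lor \neg D(y,y)))

\forall v\, \exists b\, \forall x1\, \exists y\, ((D(v,v) \lor \neg D(b,b)) \land (D(x1,x1) \lor \neg D(y,y)))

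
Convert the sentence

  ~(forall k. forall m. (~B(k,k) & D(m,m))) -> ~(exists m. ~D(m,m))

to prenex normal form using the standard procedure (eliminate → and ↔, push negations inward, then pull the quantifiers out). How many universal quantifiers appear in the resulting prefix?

3

First replace A → B with ¬A ∨ B.
  ~~(forall k. forall m. (~B(k,k) & D(m,m))) | ~(exists m. ~D(m,m))
Push ¬ through the quantifiers and connectives to reach negation normal form:
  (forall k. forall m. (~B(k,k) & D(m,m))) | (forall m. D(m,m))
Give each quantifier a distinct variable: m↦z.
  (forall k. forall m. (~B(k,k) & D(m,m))) | (forall z. D(z,z))
Finally move all quantifiers to the prefix:
  forall k. forall m. forall z. (~B(k,k) & D(m,m) | D(z,z))
The prefix is forall k forall m forall z: 3 universal, 0 existential.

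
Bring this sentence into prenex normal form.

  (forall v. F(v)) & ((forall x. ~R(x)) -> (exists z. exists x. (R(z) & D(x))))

forall v. exists x. exists z. exists x1. (F(v) & (R(x) | R(z) & D(x1)))

First replace A → B with ¬A ∨ B.
  (forall v. F(v)) & (~(forall x. ~R(x)) | (exists z. exists x. (R(z) & D(x))))
Push ¬ through the quantifiers and connectives to reach negation normal form:
  (forall v. F(v)) & ((exists x. R(x)) | (exists z. exists x. (R(z) & D(x))))
Standardize variables apart so no two quantifiers bind the same name: x↦x1.
  (forall v. F(v)) & ((exists x. R(x)) | (exists z. exists x1. (R(z) & D(x1))))
Extract every quantifier outward, since the variables are now distinct and don't occur free across branches:
  forall v. exists x. exists z. exists x1. (F(v) & (R(x) | R(z) & D(x1)))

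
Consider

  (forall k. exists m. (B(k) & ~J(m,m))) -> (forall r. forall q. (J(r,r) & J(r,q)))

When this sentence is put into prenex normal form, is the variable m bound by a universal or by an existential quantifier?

Eliminate → and ↔ using ¬ and ∨.
  ~(forall k. exists m. (B(k) & ~J(m,m))) | (forall r. forall q. (J(r,r) & J(r,q)))
Push ¬ through the quantifiers and connectives to reach negation normal form:
  (exists k. forall m. (~B(k) | J(m,m))) | (forall r. forall q. (J(r,r) & J(r,q)))
All bound variables are already distinct, so no renaming is needed.
Finally move all quantifiers to the prefix:
  exists k. forall m. forall r. forall q. (~B(k) | J(m,m) | J(r,r) & J(r,q))
The quantifier exists m sits under an odd number of negations (counting the antecedent side of each →), so it flips to forall m.

universal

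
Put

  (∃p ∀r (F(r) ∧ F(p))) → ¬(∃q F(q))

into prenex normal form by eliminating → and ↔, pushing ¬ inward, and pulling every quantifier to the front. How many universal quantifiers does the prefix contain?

Rewrite implications/biconditionals: A → B as ¬A ∨ B.
  ¬(∃p ∀r (F(r) ∧ F(p))) ∨ ¬(∃q F(q))
Move each ¬ inward, flipping quantifiers it crosses:
  (∀p ∃r (¬F(r) ∨ ¬F(p))) ∨ (∀q ¬F(q))
All bound variables are already distinct, so no renaming is needed.
Finally move all quantifiers to the prefix:
  ∀p ∃r ∀q (¬F(r) ∨ ¬F(p) ∨ ¬F(q))
The prefix is ∀p ∃r ∀q: 2 universal, 1 existential.

2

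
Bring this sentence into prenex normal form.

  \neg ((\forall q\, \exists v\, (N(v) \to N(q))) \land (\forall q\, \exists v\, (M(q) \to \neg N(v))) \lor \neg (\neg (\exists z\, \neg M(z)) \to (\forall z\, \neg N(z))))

\exists q\, \forall v\, \exists c\, \forall x\, \exists z\, \forall z1\, ((N(v) \land \neg N(q) \lor M(c) \land N(x)) \land (\neg M(z) \lor \neg N(z1)))

Eliminate → and ↔ using ¬ and ∨.
  \neg ((\forall q\, \exists v\, (\neg N(v) \lor N(q))) \land (\forall q\, \exists v\, (\neg M(q) \lor \neg N(v))) \lor \neg (\neg \neg (\exists z\, \neg M(z)) \lor (\forall z\, \neg N(z))))
Move each ¬ inward, flipping quantifiers it crosses:
  ((\exists q\, \forall v\, (N(v) \land \neg N(q))) \lor (\exists q\, \forall v\, (M(q) \land N(v)))) \land ((\exists z\, \neg M(z)) \lor (\forall z\, \neg N(z)))
Standardize variables apart so no two quantifiers bind the same name: q↦c, v↦x, z↦z1.
  ((\exists q\, \forall v\, (N(v) \land \neg N(q))) \lor (\exists c\, \forall x\, (M(c) \land N(x)))) \land ((\exists z\, \neg M(z)) \lor (\forall z1\, \neg N(z1)))
Extract every quantifier outward, since the variables are now distinct and don't occur free across branches:
  \exists q\, \forall v\, \exists c\, \forall x\, \exists z\, \forall z1\, ((N(v) \land \neg N(q) \lor M(c) \land N(x)) \land (\neg M(z) \lor \neg N(z1)))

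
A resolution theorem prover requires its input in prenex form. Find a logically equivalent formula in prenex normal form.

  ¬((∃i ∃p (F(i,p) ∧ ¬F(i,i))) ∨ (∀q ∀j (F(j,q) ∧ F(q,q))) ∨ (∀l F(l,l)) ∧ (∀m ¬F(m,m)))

∀i ∀p ∃q ∃j ∃l ∃m ((¬F(i,p) ∨ F(i,i)) ∧ (¬F(j,q) ∨ ¬F(q,q)) ∧ (¬F(l,l) ∨ F(m,m)))

Push ¬ through the quantifiers and connectives to reach negation normal form:
  (∀i ∀p (¬F(i,p) ∨ F(i,i))) ∧ (∃q ∃j (¬F(j,q) ∨ ¬F(q,q))) ∧ ((∃l ¬F(l,l)) ∨ (∃m F(m,m)))
All bound variables are already distinct, so no renaming is needed.
Pull the quantifiers to the front (each side's bound variable is not free in the other side):
  ∀i ∀p ∃q ∃j ∃l ∃m ((¬F(i,p) ∨ F(i,i)) ∧ (¬F(j,q) ∨ ¬F(q,q)) ∧ (¬F(l,l) ∨ F(m,m)))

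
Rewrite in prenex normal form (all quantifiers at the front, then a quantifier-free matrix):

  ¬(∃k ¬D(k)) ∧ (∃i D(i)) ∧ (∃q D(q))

Drive negations inward (¬∀x A ≡ ∃x ¬A, ¬∃x A ≡ ∀x ¬A, De Morgan for ∧/∨):
  (∀k D(k)) ∧ (∃i D(i)) ∧ (∃q D(q))
All bound variables are already distinct, so no renaming is needed.
Extract every quantifier outward, since the variables are now distinct and don't occur free across branches:
  ∀k ∃i ∃q (D(k) ∧ D(i) ∧ D(q))

∀k ∃i ∃q (D(k) ∧ D(i) ∧ D(q))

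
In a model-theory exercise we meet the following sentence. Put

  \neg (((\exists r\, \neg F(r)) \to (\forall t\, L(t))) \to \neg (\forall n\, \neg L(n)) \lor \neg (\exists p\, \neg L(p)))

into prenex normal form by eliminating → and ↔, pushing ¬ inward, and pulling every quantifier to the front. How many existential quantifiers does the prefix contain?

1

Eliminate → and ↔ using ¬ and ∨.
  \neg (\neg (\neg (\exists r\, \neg F(r)) \lor (\forall t\, L(t))) \lor \neg (\forall n\, \neg L(n)) \lor \neg (\exists p\, \neg L(p)))
Drive negations inward (¬∀x A ≡ ∃x ¬A, ¬∃x A ≡ ∀x ¬A, De Morgan for ∧/∨):
  ((\forall r\, F(r)) \lor (\forall t\, L(t))) \land (\forall n\, \neg L(n)) \land (\exists p\, \neg L(p))
All bound variables are already distinct, so no renaming is needed.
Pull the quantifiers to the front (each side's bound variable is not free in the other side):
  \forall r\, \forall t\, \forall n\, \exists p\, ((F(r) \lor L(t)) \land \neg L(n) \land \neg L(p))
The prefix is \forall r \forall t \forall n \exists p: 3 universal, 1 existential.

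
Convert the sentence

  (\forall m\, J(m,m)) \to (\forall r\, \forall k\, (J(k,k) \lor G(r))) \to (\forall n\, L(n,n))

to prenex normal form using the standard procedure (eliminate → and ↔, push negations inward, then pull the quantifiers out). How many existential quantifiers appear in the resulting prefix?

3

Rewrite implications/biconditionals: A → B as ¬A ∨ B.
  \neg (\forall m\, J(m,m)) \lor \neg (\forall r\, \forall k\, (J(k,k) \lor G(r))) \lor (\forall n\, L(n,n))
Drive negations inward (¬∀x A ≡ ∃x ¬A, ¬∃x A ≡ ∀x ¬A, De Morgan for ∧/∨):
  (\exists m\, \neg J(m,m)) \lor (\exists r\, \exists k\, (\neg J(k,k) \land \neg G(r))) \lor (\forall n\, L(n,n))
All bound variables are already distinct, so no renaming is needed.
Finally move all quantifiers to the prefix:
  \exists m\, \exists r\, \exists k\, \forall n\, (\neg J(m,m) \lor \neg J(k,k) \land \neg G(r) \lor L(n,n))
The prefix is \exists m \exists r \exists k \forall n: 1 universal, 3 existential.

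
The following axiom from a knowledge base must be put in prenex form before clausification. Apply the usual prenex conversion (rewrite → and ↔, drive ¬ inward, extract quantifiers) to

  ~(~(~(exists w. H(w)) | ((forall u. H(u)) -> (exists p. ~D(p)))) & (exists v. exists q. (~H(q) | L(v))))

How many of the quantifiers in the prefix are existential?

2

Eliminate → and ↔ using ¬ and ∨.
  ~(~(~(exists w. H(w)) | ~(forall u. H(u)) | (exists p. ~D(p))) & (exists v. exists q. (~H(q) | L(v))))
Drive negations inward (¬∀x A ≡ ∃x ¬A, ¬∃x A ≡ ∀x ¬A, De Morgan for ∧/∨):
  (forall w. ~H(w)) | (exists u. ~H(u)) | (exists p. ~D(p)) | (forall v. forall q. (H(q) & ~L(v)))
Finally move all quantifiers to the prefix:
  forall w. exists u. exists p. forall v. forall q. (~H(w) | ~H(u) | ~D(p) | H(q) & ~L(v))
The prefix is forall w exists u exists p forall v forall q: 3 universal, 2 existential.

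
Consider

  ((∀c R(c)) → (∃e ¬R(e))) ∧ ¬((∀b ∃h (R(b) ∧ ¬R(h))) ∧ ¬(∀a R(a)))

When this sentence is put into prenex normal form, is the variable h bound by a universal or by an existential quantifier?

universal

Rewrite implications/biconditionals: A → B as ¬A ∨ B.
  (¬(∀c R(c)) ∨ (∃e ¬R(e))) ∧ ¬((∀b ∃h (R(b) ∧ ¬R(h))) ∧ ¬(∀a R(a)))
Push ¬ through the quantifiers and connectives to reach negation normal form:
  ((∃c ¬R(c)) ∨ (∃e ¬R(e))) ∧ ((∃b ∀h (¬R(b) ∨ R(h))) ∨ (∀a R(a)))
All bound variables are already distinct, so no renaming is needed.
Extract every quantifier outward, since the variables are now distinct and don't occur free across branches:
  ∃c ∃e ∃b ∀h ∀a ((¬R(c) ∨ ¬R(e)) ∧ (¬R(b) ∨ R(h) ∨ R(a)))
The quantifier ∃h sits under an odd number of negations (counting the antecedent side of each →), so it flips to ∀h.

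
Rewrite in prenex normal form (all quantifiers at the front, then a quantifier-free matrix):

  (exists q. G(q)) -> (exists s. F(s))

Eliminate → and ↔ using ¬ and ∨.
  ~(exists q. G(q)) | (exists s. F(s))
Push ¬ through the quantifiers and connectives to reach negation normal form:
  (forall q. ~G(q)) | (exists s. F(s))
Finally move all quantifiers to the prefix:
  forall q. exists s. (~G(q) | F(s))

forall q. exists s. (~G(q) | F(s))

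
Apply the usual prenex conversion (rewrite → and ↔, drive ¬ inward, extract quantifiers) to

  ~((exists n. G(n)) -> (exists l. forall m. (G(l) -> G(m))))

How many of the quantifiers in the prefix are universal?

Rewrite implications/biconditionals: A → B as ¬A ∨ B.
  ~(~(exists n. G(n)) | (exists l. forall m. (~G(l) | G(m))))
Drive negations inward (¬∀x A ≡ ∃x ¬A, ¬∃x A ≡ ∀x ¬A, De Morgan for ∧/∨):
  (exists n. G(n)) & (forall l. exists m. (G(l) & ~G(m)))
All bound variables are already distinct, so no renaming is needed.
Extract every quantifier outward, since the variables are now distinct and don't occur free across branches:
  exists n. forall l. exists m. (G(n) & G(l) & ~G(m))
The prefix is exists n forall l exists m: 1 universal, 2 existential.

1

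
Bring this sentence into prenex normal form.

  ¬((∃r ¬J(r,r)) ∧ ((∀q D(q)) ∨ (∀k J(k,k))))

Move each ¬ inward, flipping quantifiers it crosses:
  (∀r J(r,r)) ∨ (∃q ¬D(q)) ∧ (∃k ¬J(k,k))
All bound variables are already distinct, so no renaming is needed.
Pull the quantifiers to the front (each side's bound variable is not free in the other side):
  ∀r ∃q ∃k (J(r,r) ∨ ¬D(q) ∧ ¬J(k,k))

∀r ∃q ∃k (J(r,r) ∨ ¬D(q) ∧ ¬J(k,k))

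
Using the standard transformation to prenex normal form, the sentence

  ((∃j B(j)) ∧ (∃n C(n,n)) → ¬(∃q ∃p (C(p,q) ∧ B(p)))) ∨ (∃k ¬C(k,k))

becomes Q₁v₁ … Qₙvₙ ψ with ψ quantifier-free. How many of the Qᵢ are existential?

1

First replace A → B with ¬A ∨ B.
  ¬((∃j B(j)) ∧ (∃n C(n,n))) ∨ ¬(∃q ∃p (C(p,q) ∧ B(p))) ∨ (∃k ¬C(k,k))
Drive negations inward (¬∀x A ≡ ∃x ¬A, ¬∃x A ≡ ∀x ¬A, De Morgan for ∧/∨):
  (∀j ¬B(j)) ∨ (∀n ¬C(n,n)) ∨ (∀q ∀p (¬C(p,q) ∨ ¬B(p))) ∨ (∃k ¬C(k,k))
All bound variables are already distinct, so no renaming is needed.
Pull the quantifiers to the front (each side's bound variable is not free in the other side):
  ∀j ∀n ∀q ∀p ∃k (¬B(j) ∨ ¬C(n,n) ∨ ¬C(p,q) ∨ ¬B(p) ∨ ¬C(k,k))
The prefix is ∀j ∀n ∀q ∀p ∃k: 4 universal, 1 existential.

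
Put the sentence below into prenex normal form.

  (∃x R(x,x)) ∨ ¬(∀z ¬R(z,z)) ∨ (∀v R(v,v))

Push ¬ through the quantifiers and connectives to reach negation normal form:
  (∃x R(x,x)) ∨ (∃z R(z,z)) ∨ (∀v R(v,v))
All bound variables are already distinct, so no renaming is needed.
Finally move all quantifiers to the prefix:
  ∃x ∃z ∀v (R(x,x) ∨ R(z,z) ∨ R(v,v))

∃x ∃z ∀v (R(x,x) ∨ R(z,z) ∨ R(v,v))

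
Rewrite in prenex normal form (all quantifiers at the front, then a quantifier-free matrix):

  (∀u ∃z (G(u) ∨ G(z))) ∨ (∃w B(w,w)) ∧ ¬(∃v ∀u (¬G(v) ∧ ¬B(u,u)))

Push ¬ through the quantifiers and connectives to reach negation normal form:
  (∀u ∃z (G(u) ∨ G(z))) ∨ (∃w B(w,w)) ∧ (∀v ∃u (G(v) ∨ B(u,u)))
Give each quantifier a distinct variable: u↦y1.
  (∀u ∃z (G(u) ∨ G(z))) ∨ (∃w B(w,w)) ∧ (∀v ∃y1 (G(v) ∨ B(y1,y1)))
Pull the quantifiers to the front (each side's bound variable is not free in the other side):
  ∀u ∃z ∃w ∀v ∃y1 (G(u) ∨ G(z) ∨ B(w,w) ∧ (G(v) ∨ B(y1,y1)))

∀u ∃z ∃w ∀v ∃y1 (G(u) ∨ G(z) ∨ B(w,w) ∧ (G(v) ∨ B(y1,y1)))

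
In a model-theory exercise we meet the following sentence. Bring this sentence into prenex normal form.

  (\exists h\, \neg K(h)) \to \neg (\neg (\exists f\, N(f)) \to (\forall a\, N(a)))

\forall h\, \forall f\, \exists a\, (K(h) \lor \neg N(f) \land \neg N(a))

First replace A → B with ¬A ∨ B.
  \neg (\exists h\, \neg K(h)) \lor \neg (\neg \neg (\exists f\, N(f)) \lor (\forall a\, N(a)))
Move each ¬ inward, flipping quantifiers it crosses:
  (\forall h\, K(h)) \lor (\forall f\, \neg N(f)) \land (\exists a\, \neg N(a))
All bound variables are already distinct, so no renaming is needed.
Pull the quantifiers to the front (each side's bound variable is not free in the other side):
  \forall h\, \forall f\, \exists a\, (K(h) \lor \neg N(f) \land \neg N(a))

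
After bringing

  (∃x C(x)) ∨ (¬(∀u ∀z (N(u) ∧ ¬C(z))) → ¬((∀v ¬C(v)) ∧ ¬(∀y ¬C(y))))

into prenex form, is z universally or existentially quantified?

universal

Rewrite implications/biconditionals: A → B as ¬A ∨ B.
  (∃x C(x)) ∨ ¬¬(∀u ∀z (N(u) ∧ ¬C(z))) ∨ ¬((∀v ¬C(v)) ∧ ¬(∀y ¬C(y)))
Drive negations inward (¬∀x A ≡ ∃x ¬A, ¬∃x A ≡ ∀x ¬A, De Morgan for ∧/∨):
  (∃x C(x)) ∨ (∀u ∀z (N(u) ∧ ¬C(z))) ∨ (∃v C(v)) ∨ (∀y ¬C(y))
All bound variables are already distinct, so no renaming is needed.
Pull the quantifiers to the front (each side's bound variable is not free in the other side):
  ∃x ∀u ∀z ∃v ∀y (C(x) ∨ N(u) ∧ ¬C(z) ∨ C(v) ∨ ¬C(y))
The quantifier ∀z sits under an even number of negations (counting the antecedent side of each →), so it remains universal.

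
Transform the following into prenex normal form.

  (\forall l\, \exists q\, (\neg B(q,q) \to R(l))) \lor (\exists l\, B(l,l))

Eliminate → and ↔ using ¬ and ∨.
  (\forall l\, \exists q\, (\neg \neg B(q,q) \lor R(l))) \lor (\exists l\, B(l,l))
Move each ¬ inward, flipping quantifiers it crosses:
  (\forall l\, \exists q\, (B(q,q) \lor R(l))) \lor (\exists l\, B(l,l))
Standardize variables apart so no two quantifiers bind the same name: l↦a.
  (\forall l\, \exists q\, (B(q,q) \lor R(l))) \lor (\exists a\, B(a,a))
Pull the quantifiers to the front (each side's bound variable is not free in the other side):
  \forall l\, \exists q\, \exists a\, (B(q,q) \lor R(l) \lor B(a,a))

\forall l\, \exists q\, \exists a\, (B(q,q) \lor R(l) \lor B(a,a))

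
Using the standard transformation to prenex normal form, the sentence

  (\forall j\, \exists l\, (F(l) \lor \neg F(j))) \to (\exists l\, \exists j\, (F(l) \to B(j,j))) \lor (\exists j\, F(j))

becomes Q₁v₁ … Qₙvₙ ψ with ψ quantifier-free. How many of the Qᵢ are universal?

1

Eliminate → and ↔ using ¬ and ∨.
  \neg (\forall j\, \exists l\, (F(l) \lor \neg F(j))) \lor (\exists l\, \exists j\, (\neg F(l) \lor B(j,j))) \lor (\exists j\, F(j))
Move each ¬ inward, flipping quantifiers it crosses:
  (\exists j\, \forall l\, (\neg F(l) \land F(j))) \lor (\exists l\, \exists j\, (\neg F(l) \lor B(j,j))) \lor (\exists j\, F(j))
Rename bound variables to avoid capture: l↦u1, j↦w, j↦t.
  (\exists j\, \forall l\, (\neg F(l) \land F(j))) \lor (\exists u1\, \exists w\, (\neg F(u1) \lor B(w,w))) \lor (\exists t\, F(t))
Finally move all quantifiers to the prefix:
  \exists j\, \forall l\, \exists u1\, \exists w\, \exists t\, (\neg F(l) \land F(j) \lor \neg F(u1) \lor B(w,w) \lor F(t))
The prefix is \exists j \forall l \exists u1 \exists w \exists t: 1 universal, 4 existential.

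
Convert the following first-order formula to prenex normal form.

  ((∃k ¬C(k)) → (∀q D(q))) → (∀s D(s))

∃k ∃q ∀s (¬C(k) ∧ ¬D(q) ∨ D(s))

Rewrite implications/biconditionals: A → B as ¬A ∨ B.
  ¬(¬(∃k ¬C(k)) ∨ (∀q D(q))) ∨ (∀s D(s))
Drive negations inward (¬∀x A ≡ ∃x ¬A, ¬∃x A ≡ ∀x ¬A, De Morgan for ∧/∨):
  (∃k ¬C(k)) ∧ (∃q ¬D(q)) ∨ (∀s D(s))
Pull the quantifiers to the front (each side's bound variable is not free in the other side):
  ∃k ∃q ∀s (¬C(k) ∧ ¬D(q) ∨ D(s))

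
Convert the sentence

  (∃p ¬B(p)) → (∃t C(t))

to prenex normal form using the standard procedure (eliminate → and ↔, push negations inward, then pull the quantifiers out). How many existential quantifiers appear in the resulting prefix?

1

Rewrite implications/biconditionals: A → B as ¬A ∨ B.
  ¬(∃p ¬B(p)) ∨ (∃t C(t))
Push ¬ through the quantifiers and connectives to reach negation normal form:
  (∀p B(p)) ∨ (∃t C(t))
All bound variables are already distinct, so no renaming is needed.
Finally move all quantifiers to the prefix:
  ∀p ∃t (B(p) ∨ C(t))
The prefix is ∀p ∃t: 1 universal, 1 existential.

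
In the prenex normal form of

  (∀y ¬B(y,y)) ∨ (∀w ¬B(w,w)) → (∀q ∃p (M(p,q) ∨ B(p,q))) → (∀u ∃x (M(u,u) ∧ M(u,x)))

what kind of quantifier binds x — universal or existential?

Eliminate → and ↔ using ¬ and ∨.
  ¬((∀y ¬B(y,y)) ∨ (∀w ¬B(w,w))) ∨ ¬(∀q ∃p (M(p,q) ∨ B(p,q))) ∨ (∀u ∃x (M(u,u) ∧ M(u,x)))
Move each ¬ inward, flipping quantifiers it crosses:
  (∃y B(y,y)) ∧ (∃w B(w,w)) ∨ (∃q ∀p (¬M(p,q) ∧ ¬B(p,q))) ∨ (∀u ∃x (M(u,u) ∧ M(u,x)))
Extract every quantifier outward, since the variables are now distinct and don't occur free across branches:
  ∃y ∃w ∃q ∀p ∀u ∃x (B(y,y) ∧ B(w,w) ∨ ¬M(p,q) ∧ ¬B(p,q) ∨ M(u,u) ∧ M(u,x))
The quantifier ∃x sits under an even number of negations (counting the antecedent side of each →), so it remains existential.

existential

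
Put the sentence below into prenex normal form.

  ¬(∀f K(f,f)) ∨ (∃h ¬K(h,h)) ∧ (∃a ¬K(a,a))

∃f ∃h ∃a (¬K(f,f) ∨ ¬K(h,h) ∧ ¬K(a,a))

Push ¬ through the quantifiers and connectives to reach negation normal form:
  (∃f ¬K(f,f)) ∨ (∃h ¬K(h,h)) ∧ (∃a ¬K(a,a))
All bound variables are already distinct, so no renaming is needed.
Pull the quantifiers to the front (each side's bound variable is not free in the other side):
  ∃f ∃h ∃a (¬K(f,f) ∨ ¬K(h,h) ∧ ¬K(a,a))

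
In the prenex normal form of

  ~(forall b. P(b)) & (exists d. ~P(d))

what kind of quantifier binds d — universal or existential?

existential

Move each ¬ inward, flipping quantifiers it crosses:
  (exists b. ~P(b)) & (exists d. ~P(d))
All bound variables are already distinct, so no renaming is needed.
Extract every quantifier outward, since the variables are now distinct and don't occur free across branches:
  exists b. exists d. (~P(b) & ~P(d))
The quantifier exists d sits under an even number of negations, so it remains existential.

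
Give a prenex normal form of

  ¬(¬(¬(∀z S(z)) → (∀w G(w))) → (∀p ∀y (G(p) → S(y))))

First replace A → B with ¬A ∨ B.
  ¬(¬¬(¬¬(∀z S(z)) ∨ (∀w G(w))) ∨ (∀p ∀y (¬G(p) ∨ S(y))))
Drive negations inward (¬∀x A ≡ ∃x ¬A, ¬∃x A ≡ ∀x ¬A, De Morgan for ∧/∨):
  (∃z ¬S(z)) ∧ (∃w ¬G(w)) ∧ (∃p ∃y (G(p) ∧ ¬S(y)))
All bound variables are already distinct, so no renaming is needed.
Finally move all quantifiers to the prefix:
  ∃z ∃w ∃p ∃y (¬S(z) ∧ ¬G(w) ∧ G(p) ∧ ¬S(y))

∃z ∃w ∃p ∃y (¬S(z) ∧ ¬G(w) ∧ G(p) ∧ ¬S(y))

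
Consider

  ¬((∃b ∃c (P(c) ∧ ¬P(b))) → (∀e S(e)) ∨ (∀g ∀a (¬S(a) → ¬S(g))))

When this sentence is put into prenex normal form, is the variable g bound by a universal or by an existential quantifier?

existential

First replace A → B with ¬A ∨ B.
  ¬(¬(∃b ∃c (P(c) ∧ ¬P(b))) ∨ (∀e S(e)) ∨ (∀g ∀a (¬¬S(a) ∨ ¬S(g))))
Push ¬ through the quantifiers and connectives to reach negation normal form:
  (∃b ∃c (P(c) ∧ ¬P(b))) ∧ (∃e ¬S(e)) ∧ (∃g ∃a (¬S(a) ∧ S(g)))
All bound variables are already distinct, so no renaming is needed.
Extract every quantifier outward, since the variables are now distinct and don't occur free across branches:
  ∃b ∃c ∃e ∃g ∃a (P(c) ∧ ¬P(b) ∧ ¬S(e) ∧ ¬S(a) ∧ S(g))
The quantifier ∀g sits under an odd number of negations (counting the antecedent side of each →), so it flips to ∃g.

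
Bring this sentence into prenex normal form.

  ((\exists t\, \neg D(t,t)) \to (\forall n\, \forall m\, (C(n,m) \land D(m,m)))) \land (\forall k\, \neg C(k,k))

Eliminate → and ↔ using ¬ and ∨.
  (\neg (\exists t\, \neg D(t,t)) \lor (\forall n\, \forall m\, (C(n,m) \land D(m,m)))) \land (\forall k\, \neg C(k,k))
Drive negations inward (¬∀x A ≡ ∃x ¬A, ¬∃x A ≡ ∀x ¬A, De Morgan for ∧/∨):
  ((\forall t\, D(t,t)) \lor (\forall n\, \forall m\, (C(n,m) \land D(m,m)))) \land (\forall k\, \neg C(k,k))
Pull the quantifiers to the front (each side's bound variable is not free in the other side):
  \forall t\, \forall n\, \forall m\, \forall k\, ((D(t,t) \lor C(n,m) \land D(m,m)) \land \neg C(k,k))

\forall t\, \forall n\, \forall m\, \forall k\, ((D(t,t) \lor C(n,m) \land D(m,m)) \land \neg C(k,k))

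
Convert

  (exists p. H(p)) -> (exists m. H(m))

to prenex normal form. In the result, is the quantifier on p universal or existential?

universal

Eliminate → and ↔ using ¬ and ∨.
  ~(exists p. H(p)) | (exists m. H(m))
Push ¬ through the quantifiers and connectives to reach negation normal form:
  (forall p. ~H(p)) | (exists m. H(m))
Finally move all quantifiers to the prefix:
  forall p. exists m. (~H(p) | H(m))
The quantifier exists p sits under an odd number of negations (counting the antecedent side of each →), so it flips to forall p.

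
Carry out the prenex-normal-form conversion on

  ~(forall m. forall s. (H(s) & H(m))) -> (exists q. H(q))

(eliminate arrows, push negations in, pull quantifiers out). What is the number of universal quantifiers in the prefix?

2

First replace A → B with ¬A ∨ B.
  ~~(forall m. forall s. (H(s) & H(m))) | (exists q. H(q))
Push ¬ through the quantifiers and connectives to reach negation normal form:
  (forall m. forall s. (H(s) & H(m))) | (exists q. H(q))
Extract every quantifier outward, since the variables are now distinct and don't occur free across branches:
  forall m. forall s. exists q. (H(s) & H(m) | H(q))
The prefix is forall m forall s exists q: 2 universal, 1 existential.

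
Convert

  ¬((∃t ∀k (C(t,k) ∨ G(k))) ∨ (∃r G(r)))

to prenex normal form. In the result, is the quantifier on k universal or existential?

existential

Move each ¬ inward, flipping quantifiers it crosses:
  (∀t ∃k (¬C(t,k) ∧ ¬G(k))) ∧ (∀r ¬G(r))
All bound variables are already distinct, so no renaming is needed.
Extract every quantifier outward, since the variables are now distinct and don't occur free across branches:
  ∀t ∃k ∀r (¬C(t,k) ∧ ¬G(k) ∧ ¬G(r))
The quantifier ∀k sits under an odd number of negations, so it flips to ∃k.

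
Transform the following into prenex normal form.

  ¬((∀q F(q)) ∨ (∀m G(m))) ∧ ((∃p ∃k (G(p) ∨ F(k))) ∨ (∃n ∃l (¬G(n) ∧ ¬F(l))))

∃q ∃m ∃p ∃k ∃n ∃l (¬F(q) ∧ ¬G(m) ∧ (G(p) ∨ F(k) ∨ ¬G(n) ∧ ¬F(l)))

Drive negations inward (¬∀x A ≡ ∃x ¬A, ¬∃x A ≡ ∀x ¬A, De Morgan for ∧/∨):
  (∃q ¬F(q)) ∧ (∃m ¬G(m)) ∧ ((∃p ∃k (G(p) ∨ F(k))) ∨ (∃n ∃l (¬G(n) ∧ ¬F(l))))
All bound variables are already distinct, so no renaming is needed.
Finally move all quantifiers to the prefix:
  ∃q ∃m ∃p ∃k ∃n ∃l (¬F(q) ∧ ¬G(m) ∧ (G(p) ∨ F(k) ∨ ¬G(n) ∧ ¬F(l)))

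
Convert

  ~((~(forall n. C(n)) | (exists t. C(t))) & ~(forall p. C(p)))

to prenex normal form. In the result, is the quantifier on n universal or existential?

Drive negations inward (¬∀x A ≡ ∃x ¬A, ¬∃x A ≡ ∀x ¬A, De Morgan for ∧/∨):
  (forall n. C(n)) & (forall t. ~C(t)) | (forall p. C(p))
Finally move all quantifiers to the prefix:
  forall n. forall t. forall p. (C(n) & ~C(t) | C(p))
The quantifier forall n sits under an even number of negations, so it remains universal.

universal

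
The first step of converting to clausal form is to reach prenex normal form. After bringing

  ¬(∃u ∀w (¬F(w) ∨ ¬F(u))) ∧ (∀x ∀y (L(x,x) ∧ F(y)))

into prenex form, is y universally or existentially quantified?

universal

Move each ¬ inward, flipping quantifiers it crosses:
  (∀u ∃w (F(w) ∧ F(u))) ∧ (∀x ∀y (L(x,x) ∧ F(y)))
All bound variables are already distinct, so no renaming is needed.
Extract every quantifier outward, since the variables are now distinct and don't occur free across branches:
  ∀u ∃w ∀x ∀y (F(w) ∧ F(u) ∧ L(x,x) ∧ F(y))
The quantifier ∀y sits under an even number of negations, so it remains universal.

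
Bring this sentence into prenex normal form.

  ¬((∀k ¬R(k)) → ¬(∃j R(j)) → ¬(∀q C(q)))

∀k ∀j ∀q (¬R(k) ∧ ¬R(j) ∧ C(q))

Rewrite implications/biconditionals: A → B as ¬A ∨ B.
  ¬(¬(∀k ¬R(k)) ∨ ¬¬(∃j R(j)) ∨ ¬(∀q C(q)))
Push ¬ through the quantifiers and connectives to reach negation normal form:
  (∀k ¬R(k)) ∧ (∀j ¬R(j)) ∧ (∀q C(q))
All bound variables are already distinct, so no renaming is needed.
Finally move all quantifiers to the prefix:
  ∀k ∀j ∀q (¬R(k) ∧ ¬R(j) ∧ C(q))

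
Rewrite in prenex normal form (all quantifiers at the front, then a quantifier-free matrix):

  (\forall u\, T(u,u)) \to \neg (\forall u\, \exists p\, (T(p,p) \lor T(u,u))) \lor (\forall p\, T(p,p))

\exists u\, \exists r\, \forall p\, \forall z1\, (\neg T(u,u) \lor \neg T(p,p) \land \neg T(r,r) \lor T(z1,z1))

First replace A → B with ¬A ∨ B.
  \neg (\forall u\, T(u,u)) \lor \neg (\forall u\, \exists p\, (T(p,p) \lor T(u,u))) \lor (\forall p\, T(p,p))
Drive negations inward (¬∀x A ≡ ∃x ¬A, ¬∃x A ≡ ∀x ¬A, De Morgan for ∧/∨):
  (\exists u\, \neg T(u,u)) \lor (\exists u\, \forall p\, (\neg T(p,p) \land \neg T(u,u))) \lor (\forall p\, T(p,p))
Standardize variables apart so no two quantifiers bind the same name: u↦r, p↦z1.
  (\exists u\, \neg T(u,u)) \lor (\exists r\, \forall p\, (\neg T(p,p) \land \neg T(r,r))) \lor (\forall z1\, T(z1,z1))
Pull the quantifiers to the front (each side's bound variable is not free in the other side):
  \exists u\, \exists r\, \forall p\, \forall z1\, (\neg T(u,u) \lor \neg T(p,p) \land \neg T(r,r) \lor T(z1,z1))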